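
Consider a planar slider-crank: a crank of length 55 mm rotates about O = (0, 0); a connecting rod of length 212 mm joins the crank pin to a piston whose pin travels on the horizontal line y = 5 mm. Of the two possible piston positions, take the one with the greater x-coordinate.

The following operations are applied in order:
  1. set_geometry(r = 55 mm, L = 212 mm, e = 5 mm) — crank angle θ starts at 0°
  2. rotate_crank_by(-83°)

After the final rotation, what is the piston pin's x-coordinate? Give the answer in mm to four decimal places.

210.1556

set_geometry: r = 55 mm, L = 212 mm, e = 5 mm; θ ← 0°
rotate_crank_by(-83°): θ ← 0° -83° = -83°
crank pin P = (r cos θ, r sin θ) = (6.702814, -54.590038)
h = r sin θ − e = -54.590038 − 5 = -59.590038
x = r cos θ + √(L² − h²) = 6.702814 + √(44944.0 − 3550.9727) = 6.702814 + 203.452764 = 210.155578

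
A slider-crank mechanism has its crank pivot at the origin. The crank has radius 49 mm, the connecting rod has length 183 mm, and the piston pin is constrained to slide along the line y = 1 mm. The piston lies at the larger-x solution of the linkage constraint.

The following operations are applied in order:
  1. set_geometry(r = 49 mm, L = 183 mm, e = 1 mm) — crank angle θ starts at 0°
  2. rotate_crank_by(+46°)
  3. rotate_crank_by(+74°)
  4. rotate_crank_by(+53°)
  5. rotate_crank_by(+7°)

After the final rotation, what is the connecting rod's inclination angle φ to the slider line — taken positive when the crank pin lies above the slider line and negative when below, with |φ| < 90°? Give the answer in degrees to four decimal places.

-0.3131

set_geometry: r = 49 mm, L = 183 mm, e = 1 mm; θ ← 0°
rotate_crank_by(+46°): θ ← 0° +46° = 46°
rotate_crank_by(+74°): θ ← 46° +74° = 120°
rotate_crank_by(+53°): θ ← 120° +53° = 173°
rotate_crank_by(+7°): θ ← 173° +7° = 180°
crank pin P = (r cos θ, r sin θ) = (-49.000000, 0.000000)
h = r sin θ − e = 0.000000 − 1 = -1.000000
sin φ = h / L = -1.000000 / 183 = -0.00546448
φ = arcsin(-0.00546448) = -0.313093°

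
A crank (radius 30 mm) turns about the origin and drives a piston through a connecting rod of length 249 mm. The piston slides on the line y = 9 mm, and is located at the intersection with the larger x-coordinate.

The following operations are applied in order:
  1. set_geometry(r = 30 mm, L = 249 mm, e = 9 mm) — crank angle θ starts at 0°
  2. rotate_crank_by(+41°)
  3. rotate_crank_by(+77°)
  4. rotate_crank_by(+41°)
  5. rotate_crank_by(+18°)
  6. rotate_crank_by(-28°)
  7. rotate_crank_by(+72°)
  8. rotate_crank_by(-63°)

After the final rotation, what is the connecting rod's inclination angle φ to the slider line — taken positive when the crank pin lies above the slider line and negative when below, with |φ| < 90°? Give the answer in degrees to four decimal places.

set_geometry: r = 30 mm, L = 249 mm, e = 9 mm; θ ← 0°
rotate_crank_by(+41°): θ ← 0° +41° = 41°
rotate_crank_by(+77°): θ ← 41° +77° = 118°
rotate_crank_by(+41°): θ ← 118° +41° = 159°
rotate_crank_by(+18°): θ ← 159° +18° = 177°
rotate_crank_by(-28°): θ ← 177° -28° = 149°
rotate_crank_by(+72°): θ ← 149° +72° = 221°
rotate_crank_by(-63°): θ ← 221° -63° = 158°
crank pin P = (r cos θ, r sin θ) = (-27.815516, 11.238198)
h = r sin θ − e = 11.238198 − 9 = 2.238198
sin φ = h / L = 2.238198 / 249 = 0.00898875
φ = arcsin(0.00898875) = 0.515024°

0.5150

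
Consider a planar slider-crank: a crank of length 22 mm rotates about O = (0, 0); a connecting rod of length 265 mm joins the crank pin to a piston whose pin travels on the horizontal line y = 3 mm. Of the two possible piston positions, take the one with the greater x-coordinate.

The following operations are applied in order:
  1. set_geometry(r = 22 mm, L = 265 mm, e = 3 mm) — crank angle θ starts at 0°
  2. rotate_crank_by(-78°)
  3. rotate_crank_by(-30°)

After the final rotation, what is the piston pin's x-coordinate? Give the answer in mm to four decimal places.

set_geometry: r = 22 mm, L = 265 mm, e = 3 mm; θ ← 0°
rotate_crank_by(-78°): θ ← 0° -78° = -78°
rotate_crank_by(-30°): θ ← -78° -30° = -108°
crank pin P = (r cos θ, r sin θ) = (-6.798374, -20.923243)
h = r sin θ − e = -20.923243 − 3 = -23.923243
x = r cos θ + √(L² − h²) = -6.798374 + √(70225.0 − 572.3216) = -6.798374 + 263.917939 = 257.119565

257.1196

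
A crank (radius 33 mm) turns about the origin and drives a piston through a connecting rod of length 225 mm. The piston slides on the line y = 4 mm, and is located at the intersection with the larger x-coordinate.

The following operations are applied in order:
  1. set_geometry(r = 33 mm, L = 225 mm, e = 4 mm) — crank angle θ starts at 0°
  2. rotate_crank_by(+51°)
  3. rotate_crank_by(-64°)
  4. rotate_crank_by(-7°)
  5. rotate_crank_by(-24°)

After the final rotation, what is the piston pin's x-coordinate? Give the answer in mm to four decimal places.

247.1215

set_geometry: r = 33 mm, L = 225 mm, e = 4 mm; θ ← 0°
rotate_crank_by(+51°): θ ← 0° +51° = 51°
rotate_crank_by(-64°): θ ← 51° -64° = -13°
rotate_crank_by(-7°): θ ← -13° -7° = -20°
rotate_crank_by(-24°): θ ← -20° -24° = -44°
crank pin P = (r cos θ, r sin θ) = (23.738213, -22.923726)
h = r sin θ − e = -22.923726 − 4 = -26.923726
x = r cos θ + √(L² − h²) = 23.738213 + √(50625.0 − 724.8870) = 23.738213 + 223.383332 = 247.121545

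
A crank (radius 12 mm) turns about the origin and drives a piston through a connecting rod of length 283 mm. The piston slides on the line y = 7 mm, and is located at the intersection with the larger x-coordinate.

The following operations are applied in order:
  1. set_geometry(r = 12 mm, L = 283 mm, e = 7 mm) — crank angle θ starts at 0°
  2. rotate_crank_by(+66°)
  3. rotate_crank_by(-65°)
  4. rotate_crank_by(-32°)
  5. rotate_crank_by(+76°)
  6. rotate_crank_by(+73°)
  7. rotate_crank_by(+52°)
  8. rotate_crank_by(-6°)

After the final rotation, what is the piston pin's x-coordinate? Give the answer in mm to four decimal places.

set_geometry: r = 12 mm, L = 283 mm, e = 7 mm; θ ← 0°
rotate_crank_by(+66°): θ ← 0° +66° = 66°
rotate_crank_by(-65°): θ ← 66° -65° = 1°
rotate_crank_by(-32°): θ ← 1° -32° = -31°
rotate_crank_by(+76°): θ ← -31° +76° = 45°
rotate_crank_by(+73°): θ ← 45° +73° = 118°
rotate_crank_by(+52°): θ ← 118° +52° = 170°
rotate_crank_by(-6°): θ ← 170° -6° = 164°
crank pin P = (r cos θ, r sin θ) = (-11.535140, 3.307648)
h = r sin θ − e = 3.307648 − 7 = -3.692352
x = r cos θ + √(L² − h²) = -11.535140 + √(80089.0 − 13.6335) = -11.535140 + 282.975912 = 271.440771

271.4408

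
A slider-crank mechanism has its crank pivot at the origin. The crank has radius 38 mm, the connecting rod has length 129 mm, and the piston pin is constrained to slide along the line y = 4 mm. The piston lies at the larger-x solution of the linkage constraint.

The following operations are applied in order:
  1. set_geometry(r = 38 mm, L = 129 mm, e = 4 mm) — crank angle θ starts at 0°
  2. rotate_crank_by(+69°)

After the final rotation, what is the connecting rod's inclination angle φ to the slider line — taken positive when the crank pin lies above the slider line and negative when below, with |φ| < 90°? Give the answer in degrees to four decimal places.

14.1228

set_geometry: r = 38 mm, L = 129 mm, e = 4 mm; θ ← 0°
rotate_crank_by(+69°): θ ← 0° +69° = 69°
crank pin P = (r cos θ, r sin θ) = (13.617982, 35.476056)
h = r sin θ − e = 35.476056 − 4 = 31.476056
sin φ = h / L = 31.476056 / 129 = 0.24400044
φ = arcsin(0.24400044) = 14.122770°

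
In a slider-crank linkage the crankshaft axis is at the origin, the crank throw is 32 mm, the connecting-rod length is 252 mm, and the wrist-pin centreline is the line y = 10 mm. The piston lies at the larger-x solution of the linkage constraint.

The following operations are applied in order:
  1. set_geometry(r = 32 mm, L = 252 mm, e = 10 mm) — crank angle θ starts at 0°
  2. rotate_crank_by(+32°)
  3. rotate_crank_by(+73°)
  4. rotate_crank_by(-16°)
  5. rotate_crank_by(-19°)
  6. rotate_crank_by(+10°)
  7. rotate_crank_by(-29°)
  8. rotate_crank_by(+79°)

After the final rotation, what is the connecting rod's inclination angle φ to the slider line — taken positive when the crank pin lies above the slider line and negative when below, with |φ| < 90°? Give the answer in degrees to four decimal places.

3.3017

set_geometry: r = 32 mm, L = 252 mm, e = 10 mm; θ ← 0°
rotate_crank_by(+32°): θ ← 0° +32° = 32°
rotate_crank_by(+73°): θ ← 32° +73° = 105°
rotate_crank_by(-16°): θ ← 105° -16° = 89°
rotate_crank_by(-19°): θ ← 89° -19° = 70°
rotate_crank_by(+10°): θ ← 70° +10° = 80°
rotate_crank_by(-29°): θ ← 80° -29° = 51°
rotate_crank_by(+79°): θ ← 51° +79° = 130°
crank pin P = (r cos θ, r sin θ) = (-20.569204, 24.513422)
h = r sin θ − e = 24.513422 − 10 = 14.513422
sin φ = h / L = 14.513422 / 252 = 0.05759295
φ = arcsin(0.05759295) = 3.301660°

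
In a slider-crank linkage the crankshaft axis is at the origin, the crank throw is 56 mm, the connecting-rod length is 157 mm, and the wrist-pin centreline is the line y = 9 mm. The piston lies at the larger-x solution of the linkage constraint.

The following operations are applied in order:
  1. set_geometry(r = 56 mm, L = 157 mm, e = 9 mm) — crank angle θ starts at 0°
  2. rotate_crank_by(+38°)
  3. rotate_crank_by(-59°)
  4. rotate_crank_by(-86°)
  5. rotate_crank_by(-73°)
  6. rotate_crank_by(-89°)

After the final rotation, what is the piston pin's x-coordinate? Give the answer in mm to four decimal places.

148.8252

set_geometry: r = 56 mm, L = 157 mm, e = 9 mm; θ ← 0°
rotate_crank_by(+38°): θ ← 0° +38° = 38°
rotate_crank_by(-59°): θ ← 38° -59° = -21°
rotate_crank_by(-86°): θ ← -21° -86° = -107°
rotate_crank_by(-73°): θ ← -107° -73° = -180°
rotate_crank_by(-89°): θ ← -180° -89° = -269°
crank pin P = (r cos θ, r sin θ) = (-0.977335, 55.991471)
h = r sin θ − e = 55.991471 − 9 = 46.991471
x = r cos θ + √(L² − h²) = -0.977335 + √(24649.0 − 2208.1983) = -0.977335 + 149.802542 = 148.825207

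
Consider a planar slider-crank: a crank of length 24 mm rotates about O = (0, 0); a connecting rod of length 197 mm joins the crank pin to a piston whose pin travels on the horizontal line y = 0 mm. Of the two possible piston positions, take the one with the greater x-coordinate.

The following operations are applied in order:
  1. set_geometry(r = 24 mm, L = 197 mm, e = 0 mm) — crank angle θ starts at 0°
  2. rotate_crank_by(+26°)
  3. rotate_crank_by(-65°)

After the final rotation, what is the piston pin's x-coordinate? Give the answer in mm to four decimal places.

set_geometry: r = 24 mm, L = 197 mm, e = 0 mm; θ ← 0°
rotate_crank_by(+26°): θ ← 0° +26° = 26°
rotate_crank_by(-65°): θ ← 26° -65° = -39°
crank pin P = (r cos θ, r sin θ) = (18.651503, -15.103689)
h = r sin θ − e = -15.103689 − 0 = -15.103689
x = r cos θ + √(L² − h²) = 18.651503 + √(38809.0 − 228.1214) = 18.651503 + 196.420158 = 215.071661

215.0717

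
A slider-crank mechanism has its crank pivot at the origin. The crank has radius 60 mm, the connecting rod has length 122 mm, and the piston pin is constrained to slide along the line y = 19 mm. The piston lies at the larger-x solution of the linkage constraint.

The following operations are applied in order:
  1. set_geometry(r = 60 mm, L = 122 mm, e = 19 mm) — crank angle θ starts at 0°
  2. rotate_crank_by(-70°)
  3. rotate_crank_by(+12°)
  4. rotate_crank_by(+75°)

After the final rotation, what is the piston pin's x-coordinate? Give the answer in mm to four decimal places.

179.3696

set_geometry: r = 60 mm, L = 122 mm, e = 19 mm; θ ← 0°
rotate_crank_by(-70°): θ ← 0° -70° = -70°
rotate_crank_by(+12°): θ ← -70° +12° = -58°
rotate_crank_by(+75°): θ ← -58° +75° = 17°
crank pin P = (r cos θ, r sin θ) = (57.378285, 17.542302)
h = r sin θ − e = 17.542302 − 19 = -1.457698
x = r cos θ + √(L² − h²) = 57.378285 + √(14884.0 − 2.1249) = 57.378285 + 121.991291 = 179.369577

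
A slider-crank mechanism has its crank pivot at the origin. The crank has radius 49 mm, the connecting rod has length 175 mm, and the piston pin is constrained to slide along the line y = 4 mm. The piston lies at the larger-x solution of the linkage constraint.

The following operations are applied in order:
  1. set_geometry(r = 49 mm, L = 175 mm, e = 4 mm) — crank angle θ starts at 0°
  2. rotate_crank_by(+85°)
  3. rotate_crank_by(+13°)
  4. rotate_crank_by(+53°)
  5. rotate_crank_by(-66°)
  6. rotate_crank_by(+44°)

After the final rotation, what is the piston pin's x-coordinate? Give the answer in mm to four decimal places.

set_geometry: r = 49 mm, L = 175 mm, e = 4 mm; θ ← 0°
rotate_crank_by(+85°): θ ← 0° +85° = 85°
rotate_crank_by(+13°): θ ← 85° +13° = 98°
rotate_crank_by(+53°): θ ← 98° +53° = 151°
rotate_crank_by(-66°): θ ← 151° -66° = 85°
rotate_crank_by(+44°): θ ← 85° +44° = 129°
crank pin P = (r cos θ, r sin θ) = (-30.836699, 38.080152)
h = r sin θ − e = 38.080152 − 4 = 34.080152
x = r cos θ + √(L² − h²) = -30.836699 + √(30625.0 − 1161.4568) = -30.836699 + 171.649478 = 140.812779

140.8128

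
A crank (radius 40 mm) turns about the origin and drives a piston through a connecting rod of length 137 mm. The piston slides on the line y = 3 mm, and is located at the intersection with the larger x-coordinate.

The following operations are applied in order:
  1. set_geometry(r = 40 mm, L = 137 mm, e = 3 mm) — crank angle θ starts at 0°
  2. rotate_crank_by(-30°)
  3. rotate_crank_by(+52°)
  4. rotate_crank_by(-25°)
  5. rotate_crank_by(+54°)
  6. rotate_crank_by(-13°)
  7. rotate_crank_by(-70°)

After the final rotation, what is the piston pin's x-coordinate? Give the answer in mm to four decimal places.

set_geometry: r = 40 mm, L = 137 mm, e = 3 mm; θ ← 0°
rotate_crank_by(-30°): θ ← 0° -30° = -30°
rotate_crank_by(+52°): θ ← -30° +52° = 22°
rotate_crank_by(-25°): θ ← 22° -25° = -3°
rotate_crank_by(+54°): θ ← -3° +54° = 51°
rotate_crank_by(-13°): θ ← 51° -13° = 38°
rotate_crank_by(-70°): θ ← 38° -70° = -32°
crank pin P = (r cos θ, r sin θ) = (33.921924, -21.196771)
h = r sin θ − e = -21.196771 − 3 = -24.196771
x = r cos θ + √(L² − h²) = 33.921924 + √(18769.0 − 585.4837) = 33.921924 + 134.846269 = 168.768193

168.7682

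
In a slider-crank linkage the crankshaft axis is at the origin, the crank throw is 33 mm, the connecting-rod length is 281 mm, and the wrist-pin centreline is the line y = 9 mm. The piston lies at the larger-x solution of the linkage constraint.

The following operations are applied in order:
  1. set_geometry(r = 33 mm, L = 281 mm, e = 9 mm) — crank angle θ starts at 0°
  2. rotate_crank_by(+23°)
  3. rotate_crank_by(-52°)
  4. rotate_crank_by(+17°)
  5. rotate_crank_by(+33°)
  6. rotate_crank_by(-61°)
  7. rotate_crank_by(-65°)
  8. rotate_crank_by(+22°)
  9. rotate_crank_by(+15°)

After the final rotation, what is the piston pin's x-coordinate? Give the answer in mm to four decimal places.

290.5581

set_geometry: r = 33 mm, L = 281 mm, e = 9 mm; θ ← 0°
rotate_crank_by(+23°): θ ← 0° +23° = 23°
rotate_crank_by(-52°): θ ← 23° -52° = -29°
rotate_crank_by(+17°): θ ← -29° +17° = -12°
rotate_crank_by(+33°): θ ← -12° +33° = 21°
rotate_crank_by(-61°): θ ← 21° -61° = -40°
rotate_crank_by(-65°): θ ← -40° -65° = -105°
rotate_crank_by(+22°): θ ← -105° +22° = -83°
rotate_crank_by(+15°): θ ← -83° +15° = -68°
crank pin P = (r cos θ, r sin θ) = (12.362018, -30.597067)
h = r sin θ − e = -30.597067 − 9 = -39.597067
x = r cos θ + √(L² − h²) = 12.362018 + √(78961.0 − 1567.9277) = 12.362018 + 278.196104 = 290.558122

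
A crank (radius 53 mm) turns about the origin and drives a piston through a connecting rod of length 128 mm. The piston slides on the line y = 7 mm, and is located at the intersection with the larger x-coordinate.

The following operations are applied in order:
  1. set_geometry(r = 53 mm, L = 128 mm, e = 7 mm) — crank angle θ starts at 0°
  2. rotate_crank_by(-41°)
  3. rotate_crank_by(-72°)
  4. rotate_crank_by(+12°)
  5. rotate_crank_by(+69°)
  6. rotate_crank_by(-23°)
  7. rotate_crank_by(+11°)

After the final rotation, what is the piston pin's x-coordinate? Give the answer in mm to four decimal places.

158.3917

set_geometry: r = 53 mm, L = 128 mm, e = 7 mm; θ ← 0°
rotate_crank_by(-41°): θ ← 0° -41° = -41°
rotate_crank_by(-72°): θ ← -41° -72° = -113°
rotate_crank_by(+12°): θ ← -113° +12° = -101°
rotate_crank_by(+69°): θ ← -101° +69° = -32°
rotate_crank_by(-23°): θ ← -32° -23° = -55°
rotate_crank_by(+11°): θ ← -55° +11° = -44°
crank pin P = (r cos θ, r sin θ) = (38.125009, -36.816894)
h = r sin θ − e = -36.816894 − 7 = -43.816894
x = r cos θ + √(L² − h²) = 38.125009 + √(16384.0 − 1919.9202) = 38.125009 + 120.266703 = 158.391712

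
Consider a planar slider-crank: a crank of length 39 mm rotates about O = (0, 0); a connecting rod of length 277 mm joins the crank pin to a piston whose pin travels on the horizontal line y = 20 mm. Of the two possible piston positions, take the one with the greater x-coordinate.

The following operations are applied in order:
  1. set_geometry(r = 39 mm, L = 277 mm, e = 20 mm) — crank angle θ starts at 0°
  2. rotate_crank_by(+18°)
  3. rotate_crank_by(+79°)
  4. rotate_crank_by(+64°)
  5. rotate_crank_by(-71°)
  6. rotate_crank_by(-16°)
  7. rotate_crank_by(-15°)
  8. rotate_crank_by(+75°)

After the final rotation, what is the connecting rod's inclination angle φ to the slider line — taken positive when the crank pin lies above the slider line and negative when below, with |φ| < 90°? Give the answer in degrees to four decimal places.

1.6662

set_geometry: r = 39 mm, L = 277 mm, e = 20 mm; θ ← 0°
rotate_crank_by(+18°): θ ← 0° +18° = 18°
rotate_crank_by(+79°): θ ← 18° +79° = 97°
rotate_crank_by(+64°): θ ← 97° +64° = 161°
rotate_crank_by(-71°): θ ← 161° -71° = 90°
rotate_crank_by(-16°): θ ← 90° -16° = 74°
rotate_crank_by(-15°): θ ← 74° -15° = 59°
rotate_crank_by(+75°): θ ← 59° +75° = 134°
crank pin P = (r cos θ, r sin θ) = (-27.091676, 28.054252)
h = r sin θ − e = 28.054252 − 20 = 8.054252
sin φ = h / L = 8.054252 / 277 = 0.02907672
φ = arcsin(0.02907672) = 1.666208°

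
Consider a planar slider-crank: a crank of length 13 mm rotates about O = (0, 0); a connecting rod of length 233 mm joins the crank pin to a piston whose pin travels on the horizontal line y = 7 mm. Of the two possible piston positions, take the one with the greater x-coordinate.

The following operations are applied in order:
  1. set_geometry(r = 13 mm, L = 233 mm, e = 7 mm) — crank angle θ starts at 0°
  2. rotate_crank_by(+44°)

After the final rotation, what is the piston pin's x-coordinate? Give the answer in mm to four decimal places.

242.3426

set_geometry: r = 13 mm, L = 233 mm, e = 7 mm; θ ← 0°
rotate_crank_by(+44°): θ ← 0° +44° = 44°
crank pin P = (r cos θ, r sin θ) = (9.351417, 9.030559)
h = r sin θ − e = 9.030559 − 7 = 2.030559
x = r cos θ + √(L² − h²) = 9.351417 + √(54289.0 − 4.1232) = 9.351417 + 232.991152 = 242.342569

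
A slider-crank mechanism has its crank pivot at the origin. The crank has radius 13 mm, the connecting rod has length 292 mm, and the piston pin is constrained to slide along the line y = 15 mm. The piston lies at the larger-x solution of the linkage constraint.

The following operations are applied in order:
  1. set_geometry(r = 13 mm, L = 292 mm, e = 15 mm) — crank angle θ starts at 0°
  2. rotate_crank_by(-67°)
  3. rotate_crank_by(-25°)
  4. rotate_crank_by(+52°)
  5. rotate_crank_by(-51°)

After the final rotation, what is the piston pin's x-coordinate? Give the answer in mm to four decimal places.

290.4277

set_geometry: r = 13 mm, L = 292 mm, e = 15 mm; θ ← 0°
rotate_crank_by(-67°): θ ← 0° -67° = -67°
rotate_crank_by(-25°): θ ← -67° -25° = -92°
rotate_crank_by(+52°): θ ← -92° +52° = -40°
rotate_crank_by(-51°): θ ← -40° -51° = -91°
crank pin P = (r cos θ, r sin θ) = (-0.226881, -12.998020)
h = r sin θ − e = -12.998020 − 15 = -27.998020
x = r cos θ + √(L² − h²) = -0.226881 + √(85264.0 − 783.8891) = -0.226881 + 290.654625 = 290.427743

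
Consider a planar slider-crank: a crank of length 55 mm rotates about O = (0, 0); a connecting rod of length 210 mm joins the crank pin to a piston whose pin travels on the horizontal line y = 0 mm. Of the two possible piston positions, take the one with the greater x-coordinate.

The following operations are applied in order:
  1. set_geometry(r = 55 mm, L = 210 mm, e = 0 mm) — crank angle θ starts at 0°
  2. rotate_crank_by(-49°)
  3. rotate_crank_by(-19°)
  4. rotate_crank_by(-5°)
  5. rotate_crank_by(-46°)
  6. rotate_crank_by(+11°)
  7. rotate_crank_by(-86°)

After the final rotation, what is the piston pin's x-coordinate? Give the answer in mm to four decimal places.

set_geometry: r = 55 mm, L = 210 mm, e = 0 mm; θ ← 0°
rotate_crank_by(-49°): θ ← 0° -49° = -49°
rotate_crank_by(-19°): θ ← -49° -19° = -68°
rotate_crank_by(-5°): θ ← -68° -5° = -73°
rotate_crank_by(-46°): θ ← -73° -46° = -119°
rotate_crank_by(+11°): θ ← -119° +11° = -108°
rotate_crank_by(-86°): θ ← -108° -86° = -194°
crank pin P = (r cos θ, r sin θ) = (-53.366265, 13.305704)
h = r sin θ − e = 13.305704 − 0 = 13.305704
x = r cos θ + √(L² − h²) = -53.366265 + √(44100.0 − 177.0418) = -53.366265 + 209.578048 = 156.211783

156.2118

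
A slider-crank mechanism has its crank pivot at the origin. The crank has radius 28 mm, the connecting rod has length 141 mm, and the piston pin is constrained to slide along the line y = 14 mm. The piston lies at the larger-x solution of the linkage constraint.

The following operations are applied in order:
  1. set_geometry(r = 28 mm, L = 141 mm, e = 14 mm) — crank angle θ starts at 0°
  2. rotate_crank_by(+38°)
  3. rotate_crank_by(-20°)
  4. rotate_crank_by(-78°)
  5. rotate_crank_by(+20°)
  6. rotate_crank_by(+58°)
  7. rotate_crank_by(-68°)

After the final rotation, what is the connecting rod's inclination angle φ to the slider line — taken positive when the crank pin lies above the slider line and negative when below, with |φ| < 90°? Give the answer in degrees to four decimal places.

set_geometry: r = 28 mm, L = 141 mm, e = 14 mm; θ ← 0°
rotate_crank_by(+38°): θ ← 0° +38° = 38°
rotate_crank_by(-20°): θ ← 38° -20° = 18°
rotate_crank_by(-78°): θ ← 18° -78° = -60°
rotate_crank_by(+20°): θ ← -60° +20° = -40°
rotate_crank_by(+58°): θ ← -40° +58° = 18°
rotate_crank_by(-68°): θ ← 18° -68° = -50°
crank pin P = (r cos θ, r sin θ) = (17.998053, -21.449244)
h = r sin θ − e = -21.449244 − 14 = -35.449244
sin φ = h / L = -35.449244 / 141 = -0.25141308
φ = arcsin(-0.25141308) = -14.561147°

-14.5611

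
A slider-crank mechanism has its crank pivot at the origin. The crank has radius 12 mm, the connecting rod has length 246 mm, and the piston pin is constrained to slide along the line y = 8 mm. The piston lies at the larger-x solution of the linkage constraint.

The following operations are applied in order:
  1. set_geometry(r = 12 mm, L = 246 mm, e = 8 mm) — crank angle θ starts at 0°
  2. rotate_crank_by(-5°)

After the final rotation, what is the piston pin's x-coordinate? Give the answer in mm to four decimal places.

257.7880

set_geometry: r = 12 mm, L = 246 mm, e = 8 mm; θ ← 0°
rotate_crank_by(-5°): θ ← 0° -5° = -5°
crank pin P = (r cos θ, r sin θ) = (11.954336, -1.045869)
h = r sin θ − e = -1.045869 − 8 = -9.045869
x = r cos θ + √(L² − h²) = 11.954336 + √(60516.0 − 81.8277) = 11.954336 + 245.833627 = 257.787964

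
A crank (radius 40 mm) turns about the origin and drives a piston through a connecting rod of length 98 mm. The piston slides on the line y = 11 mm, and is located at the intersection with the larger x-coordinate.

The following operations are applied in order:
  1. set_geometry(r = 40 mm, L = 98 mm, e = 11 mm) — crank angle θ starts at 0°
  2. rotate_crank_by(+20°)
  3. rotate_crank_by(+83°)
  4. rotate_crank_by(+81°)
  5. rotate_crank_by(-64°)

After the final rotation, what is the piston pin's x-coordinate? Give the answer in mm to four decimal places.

set_geometry: r = 40 mm, L = 98 mm, e = 11 mm; θ ← 0°
rotate_crank_by(+20°): θ ← 0° +20° = 20°
rotate_crank_by(+83°): θ ← 20° +83° = 103°
rotate_crank_by(+81°): θ ← 103° +81° = 184°
rotate_crank_by(-64°): θ ← 184° -64° = 120°
crank pin P = (r cos θ, r sin θ) = (-20.000000, 34.641016)
h = r sin θ − e = 34.641016 − 11 = 23.641016
x = r cos θ + √(L² − h²) = -20.000000 + √(9604.0 − 558.8976) = -20.000000 + 95.105743 = 75.105743

75.1057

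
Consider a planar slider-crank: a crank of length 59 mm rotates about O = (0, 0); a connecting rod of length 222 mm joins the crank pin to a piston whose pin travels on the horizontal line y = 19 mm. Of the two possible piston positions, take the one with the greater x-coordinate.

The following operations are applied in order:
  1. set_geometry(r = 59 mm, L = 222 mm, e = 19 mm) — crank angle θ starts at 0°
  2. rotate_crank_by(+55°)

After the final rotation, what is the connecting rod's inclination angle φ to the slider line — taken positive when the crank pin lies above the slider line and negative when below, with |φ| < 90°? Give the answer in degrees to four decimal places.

7.5919

set_geometry: r = 59 mm, L = 222 mm, e = 19 mm; θ ← 0°
rotate_crank_by(+55°): θ ← 0° +55° = 55°
crank pin P = (r cos θ, r sin θ) = (33.841010, 48.329971)
h = r sin θ − e = 48.329971 − 19 = 29.329971
sin φ = h / L = 29.329971 / 222 = 0.13211698
φ = arcsin(0.13211698) = 7.591942°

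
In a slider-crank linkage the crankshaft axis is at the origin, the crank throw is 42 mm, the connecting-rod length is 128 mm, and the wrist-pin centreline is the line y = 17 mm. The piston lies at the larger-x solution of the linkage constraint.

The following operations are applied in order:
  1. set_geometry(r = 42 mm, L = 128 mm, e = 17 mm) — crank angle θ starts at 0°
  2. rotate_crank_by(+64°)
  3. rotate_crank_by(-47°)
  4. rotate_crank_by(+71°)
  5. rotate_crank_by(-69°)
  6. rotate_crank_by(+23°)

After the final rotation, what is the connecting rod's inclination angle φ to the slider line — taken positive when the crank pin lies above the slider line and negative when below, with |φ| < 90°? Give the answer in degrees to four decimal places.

set_geometry: r = 42 mm, L = 128 mm, e = 17 mm; θ ← 0°
rotate_crank_by(+64°): θ ← 0° +64° = 64°
rotate_crank_by(-47°): θ ← 64° -47° = 17°
rotate_crank_by(+71°): θ ← 17° +71° = 88°
rotate_crank_by(-69°): θ ← 88° -69° = 19°
rotate_crank_by(+23°): θ ← 19° +23° = 42°
crank pin P = (r cos θ, r sin θ) = (31.212083, 28.103485)
h = r sin θ − e = 28.103485 − 17 = 11.103485
sin φ = h / L = 11.103485 / 128 = 0.08674598
φ = arcsin(0.08674598) = 4.976433°

4.9764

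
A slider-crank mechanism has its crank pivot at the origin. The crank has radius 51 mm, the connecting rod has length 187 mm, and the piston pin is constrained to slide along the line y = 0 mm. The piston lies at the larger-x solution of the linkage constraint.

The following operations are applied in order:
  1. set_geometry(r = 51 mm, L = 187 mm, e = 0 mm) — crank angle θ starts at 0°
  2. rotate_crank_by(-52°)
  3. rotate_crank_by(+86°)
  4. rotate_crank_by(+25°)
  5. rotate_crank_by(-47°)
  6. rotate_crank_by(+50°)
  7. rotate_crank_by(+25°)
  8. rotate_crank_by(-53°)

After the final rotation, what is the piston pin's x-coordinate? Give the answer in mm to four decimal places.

227.0935

set_geometry: r = 51 mm, L = 187 mm, e = 0 mm; θ ← 0°
rotate_crank_by(-52°): θ ← 0° -52° = -52°
rotate_crank_by(+86°): θ ← -52° +86° = 34°
rotate_crank_by(+25°): θ ← 34° +25° = 59°
rotate_crank_by(-47°): θ ← 59° -47° = 12°
rotate_crank_by(+50°): θ ← 12° +50° = 62°
rotate_crank_by(+25°): θ ← 62° +25° = 87°
rotate_crank_by(-53°): θ ← 87° -53° = 34°
crank pin P = (r cos θ, r sin θ) = (42.280916, 28.518838)
h = r sin θ − e = 28.518838 − 0 = 28.518838
x = r cos θ + √(L² − h²) = 42.280916 + √(34969.0 − 813.3241) = 42.280916 + 184.812543 = 227.093459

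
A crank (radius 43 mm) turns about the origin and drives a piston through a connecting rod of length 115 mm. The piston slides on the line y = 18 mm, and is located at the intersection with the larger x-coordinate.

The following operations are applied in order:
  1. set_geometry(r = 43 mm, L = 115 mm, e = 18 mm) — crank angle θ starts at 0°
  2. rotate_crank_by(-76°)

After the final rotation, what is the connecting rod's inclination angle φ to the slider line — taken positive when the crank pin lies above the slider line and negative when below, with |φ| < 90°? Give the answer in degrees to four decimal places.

set_geometry: r = 43 mm, L = 115 mm, e = 18 mm; θ ← 0°
rotate_crank_by(-76°): θ ← 0° -76° = -76°
crank pin P = (r cos θ, r sin θ) = (10.402642, -41.722716)
h = r sin θ − e = -41.722716 − 18 = -59.722716
sin φ = h / L = -59.722716 / 115 = -0.51932797
φ = arcsin(-0.51932797) = -31.287184°

-31.2872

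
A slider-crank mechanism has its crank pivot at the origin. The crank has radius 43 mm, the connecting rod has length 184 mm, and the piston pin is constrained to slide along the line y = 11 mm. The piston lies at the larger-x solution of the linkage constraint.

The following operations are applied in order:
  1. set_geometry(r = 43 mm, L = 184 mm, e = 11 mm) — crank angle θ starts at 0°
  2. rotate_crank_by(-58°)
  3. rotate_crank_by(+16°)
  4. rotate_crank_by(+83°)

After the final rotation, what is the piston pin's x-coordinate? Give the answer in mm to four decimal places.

set_geometry: r = 43 mm, L = 184 mm, e = 11 mm; θ ← 0°
rotate_crank_by(-58°): θ ← 0° -58° = -58°
rotate_crank_by(+16°): θ ← -58° +16° = -42°
rotate_crank_by(+83°): θ ← -42° +83° = 41°
crank pin P = (r cos θ, r sin θ) = (32.452512, 28.210538)
h = r sin θ − e = 28.210538 − 11 = 17.210538
x = r cos θ + √(L² − h²) = 32.452512 + √(33856.0 − 296.2026) = 32.452512 + 183.193333 = 215.645845

215.6458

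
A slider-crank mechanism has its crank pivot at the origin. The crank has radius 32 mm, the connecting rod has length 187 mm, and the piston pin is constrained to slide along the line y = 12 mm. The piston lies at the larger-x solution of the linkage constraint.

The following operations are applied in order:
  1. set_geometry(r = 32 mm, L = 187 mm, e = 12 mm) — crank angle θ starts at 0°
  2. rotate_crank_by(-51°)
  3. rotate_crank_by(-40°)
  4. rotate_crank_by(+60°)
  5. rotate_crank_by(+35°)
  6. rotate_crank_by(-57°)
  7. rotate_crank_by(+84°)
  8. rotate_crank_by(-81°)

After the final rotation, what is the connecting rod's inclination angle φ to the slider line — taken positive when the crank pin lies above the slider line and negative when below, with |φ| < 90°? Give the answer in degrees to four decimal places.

set_geometry: r = 32 mm, L = 187 mm, e = 12 mm; θ ← 0°
rotate_crank_by(-51°): θ ← 0° -51° = -51°
rotate_crank_by(-40°): θ ← -51° -40° = -91°
rotate_crank_by(+60°): θ ← -91° +60° = -31°
rotate_crank_by(+35°): θ ← -31° +35° = 4°
rotate_crank_by(-57°): θ ← 4° -57° = -53°
rotate_crank_by(+84°): θ ← -53° +84° = 31°
rotate_crank_by(-81°): θ ← 31° -81° = -50°
crank pin P = (r cos θ, r sin θ) = (20.569204, -24.513422)
h = r sin θ − e = -24.513422 − 12 = -36.513422
sin φ = h / L = -36.513422 / 187 = -0.19525894
φ = arcsin(-0.19525894) = -11.259851°

-11.2599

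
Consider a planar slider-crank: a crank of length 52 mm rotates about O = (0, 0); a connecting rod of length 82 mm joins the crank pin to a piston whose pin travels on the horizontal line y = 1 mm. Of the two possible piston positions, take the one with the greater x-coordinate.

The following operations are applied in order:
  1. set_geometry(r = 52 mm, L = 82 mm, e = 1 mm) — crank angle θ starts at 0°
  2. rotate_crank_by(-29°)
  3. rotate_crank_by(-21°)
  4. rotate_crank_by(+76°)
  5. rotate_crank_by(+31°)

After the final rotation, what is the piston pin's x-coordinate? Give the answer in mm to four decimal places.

set_geometry: r = 52 mm, L = 82 mm, e = 1 mm; θ ← 0°
rotate_crank_by(-29°): θ ← 0° -29° = -29°
rotate_crank_by(-21°): θ ← -29° -21° = -50°
rotate_crank_by(+76°): θ ← -50° +76° = 26°
rotate_crank_by(+31°): θ ← 26° +31° = 57°
crank pin P = (r cos θ, r sin θ) = (28.321230, 43.610870)
h = r sin θ − e = 43.610870 − 1 = 42.610870
x = r cos θ + √(L² − h²) = 28.321230 + √(6724.0 − 1815.6862) = 28.321230 + 70.059359 = 98.380589

98.3806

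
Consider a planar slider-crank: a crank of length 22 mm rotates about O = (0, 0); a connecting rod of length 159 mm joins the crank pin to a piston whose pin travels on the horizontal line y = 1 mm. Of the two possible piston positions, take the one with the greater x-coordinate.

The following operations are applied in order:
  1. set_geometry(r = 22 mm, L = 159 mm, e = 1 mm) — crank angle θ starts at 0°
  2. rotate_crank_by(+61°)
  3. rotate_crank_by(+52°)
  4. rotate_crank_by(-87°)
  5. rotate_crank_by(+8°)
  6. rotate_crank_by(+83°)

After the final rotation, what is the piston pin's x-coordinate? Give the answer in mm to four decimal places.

147.9203

set_geometry: r = 22 mm, L = 159 mm, e = 1 mm; θ ← 0°
rotate_crank_by(+61°): θ ← 0° +61° = 61°
rotate_crank_by(+52°): θ ← 61° +52° = 113°
rotate_crank_by(-87°): θ ← 113° -87° = 26°
rotate_crank_by(+8°): θ ← 26° +8° = 34°
rotate_crank_by(+83°): θ ← 34° +83° = 117°
crank pin P = (r cos θ, r sin θ) = (-9.987791, 19.602144)
h = r sin θ − e = 19.602144 − 1 = 18.602144
x = r cos θ + √(L² − h²) = -9.987791 + √(25281.0 − 346.0397) = -9.987791 + 157.908075 = 147.920284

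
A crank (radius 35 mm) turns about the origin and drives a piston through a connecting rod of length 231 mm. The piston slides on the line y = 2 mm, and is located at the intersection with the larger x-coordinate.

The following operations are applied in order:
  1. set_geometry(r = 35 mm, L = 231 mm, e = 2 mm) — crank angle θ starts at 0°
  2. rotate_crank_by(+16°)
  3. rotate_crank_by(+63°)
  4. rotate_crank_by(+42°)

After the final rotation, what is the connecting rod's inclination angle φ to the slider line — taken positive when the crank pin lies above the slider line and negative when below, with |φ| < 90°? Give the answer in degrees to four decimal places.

6.9623

set_geometry: r = 35 mm, L = 231 mm, e = 2 mm; θ ← 0°
rotate_crank_by(+16°): θ ← 0° +16° = 16°
rotate_crank_by(+63°): θ ← 16° +63° = 79°
rotate_crank_by(+42°): θ ← 79° +42° = 121°
crank pin P = (r cos θ, r sin θ) = (-18.026333, 30.000856)
h = r sin θ − e = 30.000856 − 2 = 28.000856
sin φ = h / L = 28.000856 / 231 = 0.12121582
φ = arcsin(0.12121582) = 6.962276°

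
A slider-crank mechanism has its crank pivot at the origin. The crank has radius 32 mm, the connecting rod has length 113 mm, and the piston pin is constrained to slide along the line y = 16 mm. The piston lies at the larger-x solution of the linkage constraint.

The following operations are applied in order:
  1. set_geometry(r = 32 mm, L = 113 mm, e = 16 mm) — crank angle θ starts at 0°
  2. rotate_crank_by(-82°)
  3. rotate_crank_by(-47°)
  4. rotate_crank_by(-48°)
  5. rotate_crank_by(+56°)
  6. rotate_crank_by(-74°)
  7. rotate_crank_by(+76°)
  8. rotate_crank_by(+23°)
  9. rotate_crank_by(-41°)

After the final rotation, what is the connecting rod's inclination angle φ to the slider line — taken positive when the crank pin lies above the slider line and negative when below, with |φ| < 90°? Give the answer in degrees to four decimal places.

set_geometry: r = 32 mm, L = 113 mm, e = 16 mm; θ ← 0°
rotate_crank_by(-82°): θ ← 0° -82° = -82°
rotate_crank_by(-47°): θ ← -82° -47° = -129°
rotate_crank_by(-48°): θ ← -129° -48° = -177°
rotate_crank_by(+56°): θ ← -177° +56° = -121°
rotate_crank_by(-74°): θ ← -121° -74° = -195°
rotate_crank_by(+76°): θ ← -195° +76° = -119°
rotate_crank_by(+23°): θ ← -119° +23° = -96°
rotate_crank_by(-41°): θ ← -96° -41° = -137°
crank pin P = (r cos θ, r sin θ) = (-23.403318, -21.823948)
h = r sin θ − e = -21.823948 − 16 = -37.823948
sin φ = h / L = -37.823948 / 113 = -0.33472520
φ = arcsin(-0.33472520) = -19.555828°

-19.5558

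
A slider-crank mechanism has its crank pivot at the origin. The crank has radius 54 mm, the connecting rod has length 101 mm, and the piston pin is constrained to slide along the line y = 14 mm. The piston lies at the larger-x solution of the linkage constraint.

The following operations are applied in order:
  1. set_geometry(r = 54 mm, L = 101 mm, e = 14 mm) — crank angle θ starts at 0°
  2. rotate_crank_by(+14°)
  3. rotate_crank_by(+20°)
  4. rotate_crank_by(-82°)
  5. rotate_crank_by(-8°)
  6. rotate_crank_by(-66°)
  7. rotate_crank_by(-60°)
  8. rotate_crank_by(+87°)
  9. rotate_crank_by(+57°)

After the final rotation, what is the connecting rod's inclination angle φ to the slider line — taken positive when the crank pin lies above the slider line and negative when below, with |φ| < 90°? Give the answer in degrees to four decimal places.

-27.8902

set_geometry: r = 54 mm, L = 101 mm, e = 14 mm; θ ← 0°
rotate_crank_by(+14°): θ ← 0° +14° = 14°
rotate_crank_by(+20°): θ ← 14° +20° = 34°
rotate_crank_by(-82°): θ ← 34° -82° = -48°
rotate_crank_by(-8°): θ ← -48° -8° = -56°
rotate_crank_by(-66°): θ ← -56° -66° = -122°
rotate_crank_by(-60°): θ ← -122° -60° = -182°
rotate_crank_by(+87°): θ ← -182° +87° = -95°
rotate_crank_by(+57°): θ ← -95° +57° = -38°
crank pin P = (r cos θ, r sin θ) = (42.552581, -33.245720)
h = r sin θ − e = -33.245720 − 14 = -47.245720
sin φ = h / L = -47.245720 / 101 = -0.46777940
φ = arcsin(-0.46777940) = -27.890249°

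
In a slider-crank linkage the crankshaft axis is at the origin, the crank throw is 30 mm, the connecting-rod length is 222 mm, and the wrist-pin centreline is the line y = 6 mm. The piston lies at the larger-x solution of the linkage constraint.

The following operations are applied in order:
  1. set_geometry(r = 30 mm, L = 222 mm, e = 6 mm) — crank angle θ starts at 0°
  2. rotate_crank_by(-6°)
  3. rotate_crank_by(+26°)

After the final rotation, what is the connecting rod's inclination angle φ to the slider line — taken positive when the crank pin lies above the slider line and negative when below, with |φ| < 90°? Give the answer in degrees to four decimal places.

set_geometry: r = 30 mm, L = 222 mm, e = 6 mm; θ ← 0°
rotate_crank_by(-6°): θ ← 0° -6° = -6°
rotate_crank_by(+26°): θ ← -6° +26° = 20°
crank pin P = (r cos θ, r sin θ) = (28.190779, 10.260604)
h = r sin θ − e = 10.260604 − 6 = 4.260604
sin φ = h / L = 4.260604 / 222 = 0.01919191
φ = arcsin(0.01919191) = 1.099683°

1.0997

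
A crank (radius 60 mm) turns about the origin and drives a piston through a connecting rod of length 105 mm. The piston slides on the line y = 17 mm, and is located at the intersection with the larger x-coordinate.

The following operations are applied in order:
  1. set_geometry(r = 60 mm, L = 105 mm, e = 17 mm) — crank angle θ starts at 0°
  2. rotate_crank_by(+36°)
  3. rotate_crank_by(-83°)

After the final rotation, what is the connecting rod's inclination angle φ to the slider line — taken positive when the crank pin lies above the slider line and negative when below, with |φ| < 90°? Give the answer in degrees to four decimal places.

set_geometry: r = 60 mm, L = 105 mm, e = 17 mm; θ ← 0°
rotate_crank_by(+36°): θ ← 0° +36° = 36°
rotate_crank_by(-83°): θ ← 36° -83° = -47°
crank pin P = (r cos θ, r sin θ) = (40.919902, -43.881222)
h = r sin θ − e = -43.881222 − 17 = -60.881222
sin φ = h / L = -60.881222 / 105 = -0.57982116
φ = arcsin(-0.57982116) = -35.437965°

-35.4380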